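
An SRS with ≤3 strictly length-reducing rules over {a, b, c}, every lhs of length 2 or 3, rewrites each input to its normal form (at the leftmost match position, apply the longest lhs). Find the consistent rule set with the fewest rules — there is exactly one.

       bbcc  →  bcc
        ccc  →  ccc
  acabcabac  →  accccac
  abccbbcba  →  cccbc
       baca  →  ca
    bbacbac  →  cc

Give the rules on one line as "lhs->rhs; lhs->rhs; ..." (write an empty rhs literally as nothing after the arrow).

ab->c; ba->; bb->b

  | bbcc => bcc
  | ccc
  | acabcabac => acccabac => accccac
  | abccbbcba => cccbbcba => cccbcba => cccbc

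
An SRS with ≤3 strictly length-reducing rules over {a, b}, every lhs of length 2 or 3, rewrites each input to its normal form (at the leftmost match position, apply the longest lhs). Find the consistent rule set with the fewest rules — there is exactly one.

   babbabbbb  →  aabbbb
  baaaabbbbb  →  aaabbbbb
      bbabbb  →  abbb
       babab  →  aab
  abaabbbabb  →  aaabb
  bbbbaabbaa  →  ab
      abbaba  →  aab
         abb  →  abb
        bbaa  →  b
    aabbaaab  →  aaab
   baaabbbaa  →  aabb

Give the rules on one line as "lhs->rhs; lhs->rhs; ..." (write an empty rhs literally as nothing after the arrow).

  | babbabbbb => abbabbbb => ababbbb => aabbbb
  | baaaabbbbb => aaabbbbb
  | bbabbb => babbb => abbb
  | babab => abab => aab

ba->b; baa->a; bab->ab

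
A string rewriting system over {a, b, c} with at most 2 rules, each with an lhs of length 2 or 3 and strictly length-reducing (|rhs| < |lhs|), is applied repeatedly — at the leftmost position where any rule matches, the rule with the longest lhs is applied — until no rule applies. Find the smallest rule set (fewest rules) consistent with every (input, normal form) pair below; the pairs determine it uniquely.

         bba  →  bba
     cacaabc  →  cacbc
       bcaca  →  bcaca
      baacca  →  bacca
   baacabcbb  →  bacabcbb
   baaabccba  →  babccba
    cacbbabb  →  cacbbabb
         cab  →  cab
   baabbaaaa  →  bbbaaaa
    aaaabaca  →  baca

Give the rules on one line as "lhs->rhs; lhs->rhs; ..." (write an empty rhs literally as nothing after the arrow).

  | bba
  | cacaabc => cacbc
  | bcaca
  | baacca => bacca

aab->b; aac->ac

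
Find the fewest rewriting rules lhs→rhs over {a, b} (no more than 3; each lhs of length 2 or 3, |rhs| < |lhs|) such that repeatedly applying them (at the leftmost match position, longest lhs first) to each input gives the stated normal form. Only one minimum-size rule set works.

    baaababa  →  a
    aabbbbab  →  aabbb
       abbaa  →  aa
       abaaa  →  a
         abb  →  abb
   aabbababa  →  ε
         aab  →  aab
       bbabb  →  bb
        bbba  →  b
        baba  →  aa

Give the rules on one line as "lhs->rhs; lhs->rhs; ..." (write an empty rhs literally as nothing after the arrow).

  | baaababa => aaababa => bbaba => ba => a
  | aabbbbab => aabbb
  | abbaa => aa
  | abaaa => aaaa => ba => a

aaa->b; ba->a; bba->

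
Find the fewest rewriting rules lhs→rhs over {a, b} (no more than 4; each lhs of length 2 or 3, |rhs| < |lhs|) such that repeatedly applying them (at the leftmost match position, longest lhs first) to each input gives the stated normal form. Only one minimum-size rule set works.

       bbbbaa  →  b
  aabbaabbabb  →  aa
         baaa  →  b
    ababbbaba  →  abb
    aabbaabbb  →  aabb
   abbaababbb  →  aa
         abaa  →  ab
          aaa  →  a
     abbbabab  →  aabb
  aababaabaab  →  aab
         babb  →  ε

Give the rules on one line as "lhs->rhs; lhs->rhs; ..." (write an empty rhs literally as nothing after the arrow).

aaa->a; ba->b; bbb->

  | bbbbaa => baa => ba => b
  | aabbaabbabb => aabbabbabb => aabbbbabb => aababb => aabbb => aa
  | baaa => baa => ba => b
  | ababbbaba => abbbbaba => ababa => abba => abb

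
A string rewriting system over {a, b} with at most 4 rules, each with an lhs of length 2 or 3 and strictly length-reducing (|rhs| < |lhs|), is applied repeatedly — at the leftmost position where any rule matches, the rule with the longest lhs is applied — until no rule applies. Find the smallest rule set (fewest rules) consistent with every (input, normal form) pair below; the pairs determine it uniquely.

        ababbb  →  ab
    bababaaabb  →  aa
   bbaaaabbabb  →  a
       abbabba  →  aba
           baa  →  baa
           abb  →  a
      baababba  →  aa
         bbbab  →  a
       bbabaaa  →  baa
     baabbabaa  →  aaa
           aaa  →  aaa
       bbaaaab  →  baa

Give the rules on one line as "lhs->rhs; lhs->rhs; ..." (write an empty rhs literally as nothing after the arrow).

aab->a; bab->a; bb->; bba->b

  | ababbb => aabb => ab
  | bababaaabb => aabaaabb => aaaabb => aaab => aa
  | bbaaaabbabb => baaabbabb => baababb => baabb => bab => a
  | abbabba => abbba => aba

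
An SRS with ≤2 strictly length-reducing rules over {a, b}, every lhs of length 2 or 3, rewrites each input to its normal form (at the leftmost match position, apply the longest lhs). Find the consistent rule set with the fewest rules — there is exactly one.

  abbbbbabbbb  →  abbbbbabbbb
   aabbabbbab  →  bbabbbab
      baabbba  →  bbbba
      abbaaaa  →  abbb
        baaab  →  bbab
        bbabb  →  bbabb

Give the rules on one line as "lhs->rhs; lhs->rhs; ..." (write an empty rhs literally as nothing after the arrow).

  | abbbbbabbbb
  | aabbabbbab => bbabbbab
  | baabbba => bbbba
  | abbaaaa => abbbaa => abbb

aa->; aaa->ba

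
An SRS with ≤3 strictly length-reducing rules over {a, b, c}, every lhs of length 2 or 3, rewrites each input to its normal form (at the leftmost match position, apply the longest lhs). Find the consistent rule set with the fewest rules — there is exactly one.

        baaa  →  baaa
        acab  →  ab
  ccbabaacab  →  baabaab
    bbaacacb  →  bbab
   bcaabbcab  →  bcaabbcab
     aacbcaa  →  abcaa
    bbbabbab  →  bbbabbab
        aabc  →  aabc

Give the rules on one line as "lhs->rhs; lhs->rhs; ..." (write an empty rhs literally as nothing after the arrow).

ac->; ccb->ba

  | baaa
  | acab => ab
  | ccbabaacab => baabaacab => baabaab
  | bbaacacb => bbaacb => bbab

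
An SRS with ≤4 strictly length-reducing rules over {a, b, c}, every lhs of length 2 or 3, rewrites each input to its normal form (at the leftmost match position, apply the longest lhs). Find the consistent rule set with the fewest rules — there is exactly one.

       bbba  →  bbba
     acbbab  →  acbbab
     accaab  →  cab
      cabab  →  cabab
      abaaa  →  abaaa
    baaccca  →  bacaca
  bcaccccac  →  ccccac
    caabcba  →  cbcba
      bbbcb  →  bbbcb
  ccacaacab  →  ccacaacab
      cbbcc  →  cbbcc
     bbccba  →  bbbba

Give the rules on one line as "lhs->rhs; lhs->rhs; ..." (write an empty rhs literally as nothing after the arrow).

  | bbba
  | acbbab
  | accaab => caaab => cab
  | cabab

aab->b; acc->ca; bca->; ccb->bb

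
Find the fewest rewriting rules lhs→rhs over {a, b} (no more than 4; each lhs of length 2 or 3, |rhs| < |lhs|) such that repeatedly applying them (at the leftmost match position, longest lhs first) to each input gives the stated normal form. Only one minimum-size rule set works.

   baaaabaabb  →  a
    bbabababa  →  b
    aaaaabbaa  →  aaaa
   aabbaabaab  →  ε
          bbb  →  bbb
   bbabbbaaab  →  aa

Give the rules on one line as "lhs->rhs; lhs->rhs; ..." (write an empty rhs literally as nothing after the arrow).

ab->; aba->; baa->a; bba->a

  | baaaabaabb => aaabaabb => aaabb => aab => a
  | bbabababa => abababa => baba => b
  | aaaaabbaa => aaaabaa => aaaa
  | aabbaabaab => abaabaab => abaab => ab => ε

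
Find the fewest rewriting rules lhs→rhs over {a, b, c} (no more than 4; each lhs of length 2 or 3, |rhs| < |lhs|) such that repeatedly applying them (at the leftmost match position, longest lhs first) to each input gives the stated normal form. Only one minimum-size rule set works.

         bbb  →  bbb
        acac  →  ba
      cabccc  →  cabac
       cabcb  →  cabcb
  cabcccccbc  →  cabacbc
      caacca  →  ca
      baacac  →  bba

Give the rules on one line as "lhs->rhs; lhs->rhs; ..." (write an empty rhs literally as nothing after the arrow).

aa->a; aca->bc; cc->a

  | bbb
  | acac => bcc => ba
  | cabccc => cabac
  | cabcb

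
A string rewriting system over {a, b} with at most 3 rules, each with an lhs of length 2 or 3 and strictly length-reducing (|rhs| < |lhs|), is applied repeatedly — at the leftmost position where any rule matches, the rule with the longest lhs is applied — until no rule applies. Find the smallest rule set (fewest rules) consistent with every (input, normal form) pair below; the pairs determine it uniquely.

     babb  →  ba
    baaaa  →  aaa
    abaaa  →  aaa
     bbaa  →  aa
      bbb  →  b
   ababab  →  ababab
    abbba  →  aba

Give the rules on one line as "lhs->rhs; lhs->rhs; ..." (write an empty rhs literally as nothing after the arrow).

  | babb => ba
  | baaaa => aaa
  | abaaa => aaa
  | bbaa => aa

baa->a; bb->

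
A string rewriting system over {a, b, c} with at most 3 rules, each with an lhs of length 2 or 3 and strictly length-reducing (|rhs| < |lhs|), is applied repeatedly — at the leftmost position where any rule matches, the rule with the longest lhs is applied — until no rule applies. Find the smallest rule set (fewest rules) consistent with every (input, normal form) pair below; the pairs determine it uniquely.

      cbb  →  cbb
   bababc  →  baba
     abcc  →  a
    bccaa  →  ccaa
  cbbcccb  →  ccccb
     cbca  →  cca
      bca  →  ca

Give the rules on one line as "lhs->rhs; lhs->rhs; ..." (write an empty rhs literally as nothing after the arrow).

  | cbb
  | bababc => babac => baba
  | abcc => acc => ac => a
  | bccaa => ccaa

ac->a; bc->c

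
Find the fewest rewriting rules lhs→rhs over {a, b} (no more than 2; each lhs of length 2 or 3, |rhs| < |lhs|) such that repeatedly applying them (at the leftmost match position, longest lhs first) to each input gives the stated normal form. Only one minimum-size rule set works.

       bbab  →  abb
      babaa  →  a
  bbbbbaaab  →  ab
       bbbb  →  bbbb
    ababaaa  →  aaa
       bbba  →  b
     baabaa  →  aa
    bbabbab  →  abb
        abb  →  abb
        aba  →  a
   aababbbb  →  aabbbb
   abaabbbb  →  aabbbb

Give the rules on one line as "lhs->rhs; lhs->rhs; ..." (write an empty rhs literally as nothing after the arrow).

ba->; bba->ab

  | bbab => abb
  | babaa => baa => a
  | bbbbbaaab => bbbabaab => babbaab => bbaab => abab => ab
  | bbbb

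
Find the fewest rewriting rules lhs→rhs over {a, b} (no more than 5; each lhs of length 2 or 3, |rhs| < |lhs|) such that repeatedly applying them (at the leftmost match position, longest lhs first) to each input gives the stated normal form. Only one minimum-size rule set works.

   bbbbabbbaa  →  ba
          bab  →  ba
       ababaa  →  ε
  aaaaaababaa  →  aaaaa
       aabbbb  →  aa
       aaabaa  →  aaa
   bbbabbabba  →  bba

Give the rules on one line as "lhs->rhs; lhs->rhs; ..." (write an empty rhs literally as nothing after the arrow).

ab->a; aba->; baa->; bbb->

  | bbbbabbbaa => babbbaa => babbaa => babaa => ba
  | bab => ba
  | ababaa => baa => ε
  | aaaaaababaa => aaaaabaa => aaaaa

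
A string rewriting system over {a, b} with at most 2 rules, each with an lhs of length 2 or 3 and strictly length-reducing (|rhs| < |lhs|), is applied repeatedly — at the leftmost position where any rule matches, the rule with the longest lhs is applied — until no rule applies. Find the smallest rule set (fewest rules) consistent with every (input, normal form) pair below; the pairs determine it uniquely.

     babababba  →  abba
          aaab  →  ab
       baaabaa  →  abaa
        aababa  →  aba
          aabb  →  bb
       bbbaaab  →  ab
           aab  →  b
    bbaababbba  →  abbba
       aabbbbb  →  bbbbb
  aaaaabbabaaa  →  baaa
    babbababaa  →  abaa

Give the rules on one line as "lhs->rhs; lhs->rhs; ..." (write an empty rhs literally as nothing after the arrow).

  | babababba => abababba => aababba => babba => abba
  | aaab => ab
  | baaabaa => babaa => abaa
  | aababa => baba => aba

aab->b; bab->ab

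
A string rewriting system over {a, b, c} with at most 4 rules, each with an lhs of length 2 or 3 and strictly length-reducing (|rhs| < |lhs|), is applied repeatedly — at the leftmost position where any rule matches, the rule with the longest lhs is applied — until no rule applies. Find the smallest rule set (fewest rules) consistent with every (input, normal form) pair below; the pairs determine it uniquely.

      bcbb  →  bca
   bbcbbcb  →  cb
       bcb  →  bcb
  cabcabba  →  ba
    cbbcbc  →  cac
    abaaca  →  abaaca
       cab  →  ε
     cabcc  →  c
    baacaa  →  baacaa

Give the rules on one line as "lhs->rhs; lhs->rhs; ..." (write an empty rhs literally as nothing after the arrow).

  | bcbb => bca
  | bbcbbcb => acbbcb => cabcb => cb
  | bcb
  | cabcabba => cabba => ba

acb->ca; bb->a; cab->; cc->c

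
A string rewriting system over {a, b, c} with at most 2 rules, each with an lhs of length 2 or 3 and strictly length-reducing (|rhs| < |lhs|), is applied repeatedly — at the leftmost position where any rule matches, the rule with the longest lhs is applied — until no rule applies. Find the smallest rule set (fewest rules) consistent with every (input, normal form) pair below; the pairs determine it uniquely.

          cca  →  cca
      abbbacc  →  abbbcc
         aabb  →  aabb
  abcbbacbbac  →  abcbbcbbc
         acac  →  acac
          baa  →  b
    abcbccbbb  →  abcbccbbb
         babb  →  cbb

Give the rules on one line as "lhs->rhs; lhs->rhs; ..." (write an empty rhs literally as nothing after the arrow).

ba->b; bab->cb

  | cca
  | abbbacc => abbbcc
  | aabb
  | abcbbacbbac => abcbbcbbac => abcbbcbbc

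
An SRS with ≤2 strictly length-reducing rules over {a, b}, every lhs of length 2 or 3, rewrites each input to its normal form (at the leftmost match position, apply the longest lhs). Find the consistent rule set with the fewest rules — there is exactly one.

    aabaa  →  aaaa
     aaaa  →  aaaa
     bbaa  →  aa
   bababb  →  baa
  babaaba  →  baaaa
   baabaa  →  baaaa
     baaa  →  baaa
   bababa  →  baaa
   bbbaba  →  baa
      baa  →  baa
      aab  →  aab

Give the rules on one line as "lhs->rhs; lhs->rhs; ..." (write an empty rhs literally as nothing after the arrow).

  | aabaa => aaaa
  | aaaa
  | bbaa => aa
  | bababb => baabb => baa

aba->aa; bb->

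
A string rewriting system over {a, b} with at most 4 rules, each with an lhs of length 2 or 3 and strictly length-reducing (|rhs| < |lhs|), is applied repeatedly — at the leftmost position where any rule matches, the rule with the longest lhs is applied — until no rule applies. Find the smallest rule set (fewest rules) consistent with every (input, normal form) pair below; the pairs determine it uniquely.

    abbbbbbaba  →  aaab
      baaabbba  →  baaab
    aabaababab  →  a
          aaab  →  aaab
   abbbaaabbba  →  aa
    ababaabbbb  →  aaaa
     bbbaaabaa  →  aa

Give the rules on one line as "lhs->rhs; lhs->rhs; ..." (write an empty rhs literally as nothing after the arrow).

aba->b; bab->a; bb->a; bba->a

  | abbbbbbaba => aabbbbaba => aaabbaba => aaaaba => aaab
  | baaabbba => baaaaba => baaab
  | aabaababab => abababab => bbabab => abab => bb => a
  | aaab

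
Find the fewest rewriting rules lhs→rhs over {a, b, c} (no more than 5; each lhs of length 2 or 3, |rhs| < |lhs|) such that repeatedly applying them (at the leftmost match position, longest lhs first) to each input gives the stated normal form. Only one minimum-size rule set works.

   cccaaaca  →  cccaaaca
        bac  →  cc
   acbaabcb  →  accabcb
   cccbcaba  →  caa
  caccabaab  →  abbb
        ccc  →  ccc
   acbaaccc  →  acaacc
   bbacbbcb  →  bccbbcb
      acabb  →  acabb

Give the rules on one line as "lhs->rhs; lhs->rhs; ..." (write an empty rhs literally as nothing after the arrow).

aab->bb; ba->c; cac->aa; cbc->

  | cccaaaca
  | bac => cc
  | acbaabcb => accabcb
  | cccbcaba => ccaba => ccac => caa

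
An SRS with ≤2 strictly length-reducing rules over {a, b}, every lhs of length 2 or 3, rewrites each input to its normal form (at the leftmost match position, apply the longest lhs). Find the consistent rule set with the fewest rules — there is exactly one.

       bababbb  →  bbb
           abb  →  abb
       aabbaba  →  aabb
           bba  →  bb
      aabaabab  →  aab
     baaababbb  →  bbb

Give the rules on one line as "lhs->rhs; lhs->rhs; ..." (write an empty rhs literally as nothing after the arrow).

  | bababbb => babbb => bbb
  | abb
  | aabbaba => aabba => aabb
  | bba => bb

ba->b; bab->b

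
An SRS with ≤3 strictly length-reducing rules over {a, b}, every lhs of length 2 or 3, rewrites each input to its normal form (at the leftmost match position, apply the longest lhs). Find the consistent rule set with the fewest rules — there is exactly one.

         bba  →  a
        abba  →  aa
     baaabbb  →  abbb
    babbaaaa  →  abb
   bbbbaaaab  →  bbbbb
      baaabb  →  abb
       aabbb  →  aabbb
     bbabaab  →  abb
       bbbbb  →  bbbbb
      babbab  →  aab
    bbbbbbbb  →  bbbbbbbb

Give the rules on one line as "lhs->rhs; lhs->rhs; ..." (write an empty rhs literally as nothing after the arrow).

ba->a; baa->b

  | bba => ba => a
  | abba => aba => aa
  | baaabbb => babbb => abbb
  | babbaaaa => abbaaaa => abbaa => abb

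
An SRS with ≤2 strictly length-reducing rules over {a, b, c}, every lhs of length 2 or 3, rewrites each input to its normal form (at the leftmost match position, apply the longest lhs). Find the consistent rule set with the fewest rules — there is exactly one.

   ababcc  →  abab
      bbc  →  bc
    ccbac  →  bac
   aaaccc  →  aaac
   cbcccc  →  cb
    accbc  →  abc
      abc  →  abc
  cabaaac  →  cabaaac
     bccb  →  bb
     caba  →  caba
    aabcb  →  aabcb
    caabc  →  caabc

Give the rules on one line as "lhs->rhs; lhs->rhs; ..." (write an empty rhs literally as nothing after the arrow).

  | ababcc => abab
  | bbc => bc
  | ccbac => bac
  | aaaccc => aaac

bbc->bc; cc->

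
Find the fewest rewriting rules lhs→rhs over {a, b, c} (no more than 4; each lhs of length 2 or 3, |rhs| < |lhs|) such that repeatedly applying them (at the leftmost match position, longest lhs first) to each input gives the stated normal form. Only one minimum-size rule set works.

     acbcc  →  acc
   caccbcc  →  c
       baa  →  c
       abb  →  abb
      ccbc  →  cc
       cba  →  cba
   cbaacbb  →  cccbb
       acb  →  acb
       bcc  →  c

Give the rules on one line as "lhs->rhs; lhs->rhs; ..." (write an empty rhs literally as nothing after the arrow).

baa->c; bc->; cac->b

  | acbcc => acc
  | caccbcc => bcbcc => bcc => c
  | baa => c
  | abb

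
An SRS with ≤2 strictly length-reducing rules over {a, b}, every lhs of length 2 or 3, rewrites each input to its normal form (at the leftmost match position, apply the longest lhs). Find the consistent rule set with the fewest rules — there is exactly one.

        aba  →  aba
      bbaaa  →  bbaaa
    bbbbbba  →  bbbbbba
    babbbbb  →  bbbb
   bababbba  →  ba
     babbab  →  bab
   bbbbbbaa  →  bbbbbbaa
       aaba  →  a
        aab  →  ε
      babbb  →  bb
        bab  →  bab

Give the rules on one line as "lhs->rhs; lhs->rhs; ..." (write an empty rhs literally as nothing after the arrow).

  | aba
  | bbaaa
  | bbbbbba
  | babbbbb => bbbb

aab->; abb->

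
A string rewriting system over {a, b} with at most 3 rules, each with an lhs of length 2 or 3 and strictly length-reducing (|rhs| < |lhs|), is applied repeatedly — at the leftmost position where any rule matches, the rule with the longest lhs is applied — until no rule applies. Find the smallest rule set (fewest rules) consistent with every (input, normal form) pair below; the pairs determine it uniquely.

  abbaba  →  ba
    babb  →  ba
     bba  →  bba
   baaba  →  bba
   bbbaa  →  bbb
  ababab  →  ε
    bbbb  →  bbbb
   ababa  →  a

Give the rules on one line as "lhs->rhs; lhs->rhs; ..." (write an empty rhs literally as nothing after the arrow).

  | abbaba => aaba => ba
  | babb => ba
  | bba
  | baaba => bba

aa->; ab->; abb->a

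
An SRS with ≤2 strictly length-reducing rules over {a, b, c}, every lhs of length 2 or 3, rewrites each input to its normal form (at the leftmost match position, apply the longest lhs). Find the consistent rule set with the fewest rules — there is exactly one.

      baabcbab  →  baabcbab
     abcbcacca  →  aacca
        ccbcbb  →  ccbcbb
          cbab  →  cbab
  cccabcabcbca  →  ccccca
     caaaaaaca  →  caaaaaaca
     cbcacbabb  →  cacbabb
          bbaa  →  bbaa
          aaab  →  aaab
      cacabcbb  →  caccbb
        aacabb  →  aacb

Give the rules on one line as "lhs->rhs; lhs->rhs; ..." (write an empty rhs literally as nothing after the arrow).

  | baabcbab
  | abcbcacca => abcacca => aacca
  | ccbcbb
  | cbab

bca->a; cab->c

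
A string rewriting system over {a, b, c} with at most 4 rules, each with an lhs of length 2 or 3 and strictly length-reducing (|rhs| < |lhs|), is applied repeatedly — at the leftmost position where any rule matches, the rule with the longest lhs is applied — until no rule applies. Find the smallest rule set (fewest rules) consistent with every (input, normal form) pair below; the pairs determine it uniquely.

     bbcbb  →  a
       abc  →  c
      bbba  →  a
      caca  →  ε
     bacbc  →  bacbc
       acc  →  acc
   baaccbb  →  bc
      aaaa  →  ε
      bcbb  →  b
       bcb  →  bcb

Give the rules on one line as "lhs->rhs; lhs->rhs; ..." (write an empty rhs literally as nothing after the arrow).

aa->; ab->; bb->a; ca->

  | bbcbb => acbb => aca => a
  | abc => c
  | bbba => aba => a
  | caca => ca => ε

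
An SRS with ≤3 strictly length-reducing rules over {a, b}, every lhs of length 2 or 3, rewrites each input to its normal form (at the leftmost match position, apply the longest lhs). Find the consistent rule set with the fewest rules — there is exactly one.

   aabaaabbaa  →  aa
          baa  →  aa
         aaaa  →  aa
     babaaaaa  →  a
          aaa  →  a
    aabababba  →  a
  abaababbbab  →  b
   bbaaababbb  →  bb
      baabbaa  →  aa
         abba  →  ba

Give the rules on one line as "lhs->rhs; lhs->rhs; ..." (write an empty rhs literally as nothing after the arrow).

  | aabaaabbaa => aaaabbaa => aabbaa => abaa => aa
  | baa => aa
  | aaaa => aa
  | babaaaaa => baaaaa => aaaaa => aaa => a

aaa->a; ab->; baa->aa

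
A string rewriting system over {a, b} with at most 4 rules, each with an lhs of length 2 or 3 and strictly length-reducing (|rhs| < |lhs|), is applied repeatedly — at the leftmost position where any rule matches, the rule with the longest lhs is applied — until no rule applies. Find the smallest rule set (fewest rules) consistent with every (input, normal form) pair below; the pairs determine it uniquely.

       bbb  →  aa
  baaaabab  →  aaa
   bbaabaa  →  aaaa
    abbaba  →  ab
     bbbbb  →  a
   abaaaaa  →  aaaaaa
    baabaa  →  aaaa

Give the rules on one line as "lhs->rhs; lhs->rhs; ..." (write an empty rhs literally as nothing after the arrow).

abb->; ba->b; baa->aa; bbb->aa

  | bbb => aa
  | baaaabab => aaaabab => aaaabb => aaa
  | bbaabaa => baabaa => aabaa => aaaa
  | abbaba => aba => ab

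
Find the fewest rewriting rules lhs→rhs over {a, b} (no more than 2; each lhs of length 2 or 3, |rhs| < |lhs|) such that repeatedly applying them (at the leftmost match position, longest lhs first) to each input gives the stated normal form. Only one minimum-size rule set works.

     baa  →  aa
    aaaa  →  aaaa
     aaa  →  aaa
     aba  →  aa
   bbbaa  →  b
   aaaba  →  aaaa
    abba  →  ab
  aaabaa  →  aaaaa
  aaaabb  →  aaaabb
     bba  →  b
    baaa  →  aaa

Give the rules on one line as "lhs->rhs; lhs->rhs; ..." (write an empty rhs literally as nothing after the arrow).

ba->a; bba->b

  | baa => aa
  | aaaa
  | aaa
  | aba => aa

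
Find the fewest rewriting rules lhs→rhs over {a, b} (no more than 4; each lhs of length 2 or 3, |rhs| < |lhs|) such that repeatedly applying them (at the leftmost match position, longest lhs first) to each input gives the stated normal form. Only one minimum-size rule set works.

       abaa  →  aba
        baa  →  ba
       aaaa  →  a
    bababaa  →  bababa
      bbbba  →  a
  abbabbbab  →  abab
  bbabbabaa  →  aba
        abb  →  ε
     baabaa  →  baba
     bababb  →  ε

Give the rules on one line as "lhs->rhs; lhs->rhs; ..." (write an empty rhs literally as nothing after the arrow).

  | abaa => aba
  | baa => ba
  | aaaa => aaa => aa => a
  | bababaa => bababa

aa->a; abb->bb; bb->; bbb->ab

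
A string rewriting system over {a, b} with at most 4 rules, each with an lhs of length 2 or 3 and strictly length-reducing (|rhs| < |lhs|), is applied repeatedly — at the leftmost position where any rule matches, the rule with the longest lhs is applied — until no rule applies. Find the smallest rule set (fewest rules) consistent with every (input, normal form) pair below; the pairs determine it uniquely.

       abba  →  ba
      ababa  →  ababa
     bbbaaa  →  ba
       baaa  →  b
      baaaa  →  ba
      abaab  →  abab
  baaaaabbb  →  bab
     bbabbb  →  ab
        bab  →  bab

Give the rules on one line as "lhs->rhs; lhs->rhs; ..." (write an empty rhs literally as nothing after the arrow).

  | abba => aaa => ba
  | ababa
  | bbbaaa => abaaa => abba => aaa => ba
  | baaa => bba => aa => b

aa->b; aab->ab; bb->a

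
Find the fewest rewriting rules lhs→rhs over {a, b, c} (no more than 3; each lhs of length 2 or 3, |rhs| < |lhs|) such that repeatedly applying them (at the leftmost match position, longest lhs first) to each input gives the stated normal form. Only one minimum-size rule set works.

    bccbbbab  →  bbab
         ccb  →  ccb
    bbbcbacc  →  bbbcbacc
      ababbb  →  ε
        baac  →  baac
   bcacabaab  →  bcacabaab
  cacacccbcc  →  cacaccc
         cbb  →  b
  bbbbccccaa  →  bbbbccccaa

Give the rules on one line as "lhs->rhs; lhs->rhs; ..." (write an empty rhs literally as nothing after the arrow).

abb->; cbb->b; cbc->

  | bccbbbab => bcbbab => bbab
  | ccb
  | bbbcbacc
  | ababbb => abb => ε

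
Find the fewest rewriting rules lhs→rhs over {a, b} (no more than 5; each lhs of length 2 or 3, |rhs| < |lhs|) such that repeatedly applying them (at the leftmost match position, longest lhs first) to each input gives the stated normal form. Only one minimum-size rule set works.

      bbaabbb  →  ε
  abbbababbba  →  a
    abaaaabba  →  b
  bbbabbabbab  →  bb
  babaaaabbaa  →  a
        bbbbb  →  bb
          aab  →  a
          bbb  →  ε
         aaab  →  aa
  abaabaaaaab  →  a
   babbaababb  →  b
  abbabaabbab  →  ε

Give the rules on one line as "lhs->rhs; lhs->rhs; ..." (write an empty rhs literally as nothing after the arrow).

  | bbaabbb => babbb => bbb => ε
  | abbbababbba => bbababbba => bbbbbba => bbba => a
  | abaaaabba => baaabba => aabba => aba => b
  | bbbabbabbab => abbabbab => babbab => bbab => bb

ab->; aba->b; baa->a; bbb->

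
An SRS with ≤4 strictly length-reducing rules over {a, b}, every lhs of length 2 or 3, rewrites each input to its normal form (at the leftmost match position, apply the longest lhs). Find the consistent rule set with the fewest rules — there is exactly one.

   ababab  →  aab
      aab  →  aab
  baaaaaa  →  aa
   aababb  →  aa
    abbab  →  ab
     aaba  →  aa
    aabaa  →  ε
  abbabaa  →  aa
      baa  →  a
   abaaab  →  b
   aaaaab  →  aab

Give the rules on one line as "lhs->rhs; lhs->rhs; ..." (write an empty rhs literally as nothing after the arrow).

aaa->; ba->; bab->ba

  | ababab => abaab => aab
  | aab
  | baaaaaa => aaaaa => aa
  | aababb => aabab => aaba => aa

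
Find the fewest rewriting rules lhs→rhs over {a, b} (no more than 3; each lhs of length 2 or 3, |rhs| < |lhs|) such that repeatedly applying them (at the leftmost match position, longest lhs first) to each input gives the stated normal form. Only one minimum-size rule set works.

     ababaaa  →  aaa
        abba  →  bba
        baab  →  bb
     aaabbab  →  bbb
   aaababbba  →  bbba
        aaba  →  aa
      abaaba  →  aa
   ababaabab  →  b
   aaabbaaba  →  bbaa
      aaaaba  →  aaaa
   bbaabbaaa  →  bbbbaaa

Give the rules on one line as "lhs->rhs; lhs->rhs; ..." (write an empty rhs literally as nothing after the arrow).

ab->b; aba->a

  | ababaaa => abaaa => aaa
  | abba => bba
  | baab => bab => bb
  | aaabbab => aabbab => abbab => bbab => bbb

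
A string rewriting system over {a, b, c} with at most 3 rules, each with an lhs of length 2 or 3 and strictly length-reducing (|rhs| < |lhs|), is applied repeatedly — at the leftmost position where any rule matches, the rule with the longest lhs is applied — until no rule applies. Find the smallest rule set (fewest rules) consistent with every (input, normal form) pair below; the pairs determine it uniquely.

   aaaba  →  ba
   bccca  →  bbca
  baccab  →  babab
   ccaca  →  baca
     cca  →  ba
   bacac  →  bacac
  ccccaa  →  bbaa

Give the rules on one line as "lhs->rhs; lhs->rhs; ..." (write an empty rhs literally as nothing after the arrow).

  | aaaba => ba
  | bccca => bbca
  | baccab => babab
  | ccaca => baca

aaa->; cc->b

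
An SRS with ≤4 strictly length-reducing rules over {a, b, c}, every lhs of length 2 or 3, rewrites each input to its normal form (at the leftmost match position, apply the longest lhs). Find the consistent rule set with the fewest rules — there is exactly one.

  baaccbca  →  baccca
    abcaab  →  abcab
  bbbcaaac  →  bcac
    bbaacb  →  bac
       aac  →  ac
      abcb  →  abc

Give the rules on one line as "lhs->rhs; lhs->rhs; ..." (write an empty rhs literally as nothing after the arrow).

  | baaccbca => baccbca => baccca
  | abcaab => abcab
  | bbbcaaac => bbcaaac => bcaaac => bcaac => bcac
  | bbaacb => baacb => bacb => bac

aa->a; bb->b; cb->c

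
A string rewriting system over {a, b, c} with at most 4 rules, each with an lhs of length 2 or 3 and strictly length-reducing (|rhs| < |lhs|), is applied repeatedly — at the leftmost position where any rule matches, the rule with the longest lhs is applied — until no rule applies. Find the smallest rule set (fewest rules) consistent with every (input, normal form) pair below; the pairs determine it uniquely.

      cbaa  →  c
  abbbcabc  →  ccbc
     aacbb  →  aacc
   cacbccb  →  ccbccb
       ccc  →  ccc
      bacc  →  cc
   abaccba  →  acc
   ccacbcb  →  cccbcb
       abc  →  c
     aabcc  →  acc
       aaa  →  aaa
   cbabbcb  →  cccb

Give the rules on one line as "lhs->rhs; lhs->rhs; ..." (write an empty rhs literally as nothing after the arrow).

  | cbaa => ca => c
  | abbbcabc => bbcabc => ccabc => ccbc
  | aacbb => aacc
  | cacbccb => ccbccb

ab->; ba->; bb->c; ca->c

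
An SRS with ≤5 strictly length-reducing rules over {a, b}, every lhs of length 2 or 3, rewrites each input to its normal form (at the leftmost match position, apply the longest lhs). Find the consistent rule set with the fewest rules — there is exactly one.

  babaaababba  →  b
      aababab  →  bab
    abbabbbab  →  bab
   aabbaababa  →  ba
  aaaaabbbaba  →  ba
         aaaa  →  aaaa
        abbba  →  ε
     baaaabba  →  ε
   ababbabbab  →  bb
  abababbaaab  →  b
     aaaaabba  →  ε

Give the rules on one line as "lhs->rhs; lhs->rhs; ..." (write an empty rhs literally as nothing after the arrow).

aab->ab; aba->; baa->; bba->ba

  | babaaababba => baababba => babba => baba => b
  | aababab => ababab => bab
  | abbabbbab => ababbbab => bbbab => bbab => bab
  | aabbaababa => abbaababa => abaababa => ababa => ba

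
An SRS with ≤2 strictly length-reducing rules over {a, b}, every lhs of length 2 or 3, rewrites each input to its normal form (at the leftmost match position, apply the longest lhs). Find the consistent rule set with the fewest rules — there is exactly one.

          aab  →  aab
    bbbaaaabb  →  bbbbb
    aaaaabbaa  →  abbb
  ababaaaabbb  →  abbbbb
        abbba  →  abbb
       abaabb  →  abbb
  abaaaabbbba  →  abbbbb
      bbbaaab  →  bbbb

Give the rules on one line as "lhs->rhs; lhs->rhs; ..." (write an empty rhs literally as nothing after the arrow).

  | aab
  | bbbaaaabb => bbbaaabb => bbbaabb => bbbabb => bbbbb
  | aaaaabbaa => abaabbaa => ababbaa => abbbaa => abbba => abbb
  | ababaaaabbb => abbaaaabbb => abbaaabbb => abbaabbb => abbabbb => abbbbb

aaa->ab; ba->b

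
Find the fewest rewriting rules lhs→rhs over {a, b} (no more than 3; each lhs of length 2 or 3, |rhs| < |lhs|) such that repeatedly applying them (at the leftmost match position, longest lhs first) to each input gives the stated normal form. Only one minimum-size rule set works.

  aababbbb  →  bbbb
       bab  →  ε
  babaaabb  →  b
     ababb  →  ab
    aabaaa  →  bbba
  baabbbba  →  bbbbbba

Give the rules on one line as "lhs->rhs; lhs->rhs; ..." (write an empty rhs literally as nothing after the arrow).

  | aababbbb => bbabbbb => bbbb
  | bab => ε
  | babaaabb => aaabb => babb => b
  | ababb => ab

aa->b; bab->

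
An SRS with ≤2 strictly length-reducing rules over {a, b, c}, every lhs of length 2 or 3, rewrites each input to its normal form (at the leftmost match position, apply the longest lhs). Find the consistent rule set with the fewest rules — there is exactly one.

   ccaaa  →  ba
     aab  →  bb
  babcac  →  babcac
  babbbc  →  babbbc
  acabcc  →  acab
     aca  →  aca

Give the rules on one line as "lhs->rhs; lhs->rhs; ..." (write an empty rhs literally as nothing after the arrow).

  | ccaaa => aaa => ba
  | aab => bb
  | babcac
  | babbbc

aa->b; cc->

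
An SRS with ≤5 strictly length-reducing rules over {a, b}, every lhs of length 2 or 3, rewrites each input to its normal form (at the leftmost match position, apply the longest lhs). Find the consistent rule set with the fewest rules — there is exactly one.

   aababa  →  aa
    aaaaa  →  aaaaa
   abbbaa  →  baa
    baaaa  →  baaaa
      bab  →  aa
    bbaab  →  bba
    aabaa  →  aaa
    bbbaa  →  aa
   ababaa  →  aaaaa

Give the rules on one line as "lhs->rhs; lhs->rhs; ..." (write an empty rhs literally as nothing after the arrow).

  | aababa => aaba => aa
  | aaaaa
  | abbbaa => baa
  | baaaa

aab->a; abb->; bab->aa; bbb->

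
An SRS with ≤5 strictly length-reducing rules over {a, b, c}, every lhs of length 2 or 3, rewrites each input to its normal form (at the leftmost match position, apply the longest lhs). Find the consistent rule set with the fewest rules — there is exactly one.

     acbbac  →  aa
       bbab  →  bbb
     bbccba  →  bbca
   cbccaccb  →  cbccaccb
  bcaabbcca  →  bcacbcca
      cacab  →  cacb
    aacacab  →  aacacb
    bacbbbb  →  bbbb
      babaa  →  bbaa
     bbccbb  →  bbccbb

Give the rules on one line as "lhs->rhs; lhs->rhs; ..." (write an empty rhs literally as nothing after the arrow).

aab->ac; ab->b; bac->a; cba->a

  | acbbac => acba => aa
  | bbab => bbb
  | bbccba => bbca
  | cbccaccb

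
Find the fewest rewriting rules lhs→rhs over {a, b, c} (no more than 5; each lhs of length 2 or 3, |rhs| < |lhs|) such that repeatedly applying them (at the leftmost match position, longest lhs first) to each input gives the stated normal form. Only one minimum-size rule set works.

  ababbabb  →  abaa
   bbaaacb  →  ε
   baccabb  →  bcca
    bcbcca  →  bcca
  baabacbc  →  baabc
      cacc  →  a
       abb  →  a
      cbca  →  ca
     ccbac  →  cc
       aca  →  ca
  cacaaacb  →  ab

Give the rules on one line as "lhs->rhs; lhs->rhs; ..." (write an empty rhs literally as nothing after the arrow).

  | ababbabb => abaabb => abaa
  | bbaaacb => aaacb => aacb => acb => cb => ε
  | baccabb => bccabb => bcca
  | bcbcca => bcca

ac->c; bb->; cb->; ccc->a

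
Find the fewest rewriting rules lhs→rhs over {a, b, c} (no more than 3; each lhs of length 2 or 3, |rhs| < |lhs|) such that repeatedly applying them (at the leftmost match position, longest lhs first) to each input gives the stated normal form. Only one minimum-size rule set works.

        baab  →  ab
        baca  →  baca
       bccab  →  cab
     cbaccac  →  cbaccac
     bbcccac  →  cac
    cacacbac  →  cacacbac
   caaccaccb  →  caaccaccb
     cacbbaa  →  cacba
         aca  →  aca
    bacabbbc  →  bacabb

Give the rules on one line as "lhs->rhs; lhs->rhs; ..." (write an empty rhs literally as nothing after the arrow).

  | baab => ab
  | baca
  | bccab => cab
  | cbaccac

baa->a; bc->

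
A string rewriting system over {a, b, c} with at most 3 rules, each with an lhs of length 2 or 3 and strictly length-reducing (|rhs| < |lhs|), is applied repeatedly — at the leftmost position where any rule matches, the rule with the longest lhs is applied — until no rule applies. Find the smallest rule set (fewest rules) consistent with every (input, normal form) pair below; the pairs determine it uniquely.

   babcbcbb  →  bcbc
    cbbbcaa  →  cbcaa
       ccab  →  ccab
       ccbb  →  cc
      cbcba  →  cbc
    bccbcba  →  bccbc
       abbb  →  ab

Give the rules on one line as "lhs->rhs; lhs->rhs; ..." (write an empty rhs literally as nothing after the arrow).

ba->; bb->

  | babcbcbb => bcbcbb => bcbc
  | cbbbcaa => cbcaa
  | ccab
  | ccbb => cc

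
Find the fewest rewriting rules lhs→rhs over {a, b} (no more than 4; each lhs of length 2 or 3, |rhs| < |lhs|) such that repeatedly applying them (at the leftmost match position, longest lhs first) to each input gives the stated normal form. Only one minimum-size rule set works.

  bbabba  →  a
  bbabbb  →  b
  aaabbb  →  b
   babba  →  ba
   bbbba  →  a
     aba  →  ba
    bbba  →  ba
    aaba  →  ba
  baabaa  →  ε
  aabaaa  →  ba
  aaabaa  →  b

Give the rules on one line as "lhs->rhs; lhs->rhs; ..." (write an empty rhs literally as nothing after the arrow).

aa->; ab->b; bb->

  | bbabba => abba => bba => a
  | bbabbb => abbb => bbb => b
  | aaabbb => abbb => bbb => b
  | babba => bbba => ba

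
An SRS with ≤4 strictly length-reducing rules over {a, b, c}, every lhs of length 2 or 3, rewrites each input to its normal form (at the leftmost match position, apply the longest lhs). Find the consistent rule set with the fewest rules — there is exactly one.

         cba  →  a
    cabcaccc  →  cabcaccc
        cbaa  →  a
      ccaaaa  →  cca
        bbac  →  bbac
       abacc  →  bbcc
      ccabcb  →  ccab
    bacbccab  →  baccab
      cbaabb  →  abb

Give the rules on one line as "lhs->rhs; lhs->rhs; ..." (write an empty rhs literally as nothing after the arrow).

aa->a; aba->bb; cb->

  | cba => a
  | cabcaccc
  | cbaa => aa => a
  | ccaaaa => ccaaa => ccaa => cca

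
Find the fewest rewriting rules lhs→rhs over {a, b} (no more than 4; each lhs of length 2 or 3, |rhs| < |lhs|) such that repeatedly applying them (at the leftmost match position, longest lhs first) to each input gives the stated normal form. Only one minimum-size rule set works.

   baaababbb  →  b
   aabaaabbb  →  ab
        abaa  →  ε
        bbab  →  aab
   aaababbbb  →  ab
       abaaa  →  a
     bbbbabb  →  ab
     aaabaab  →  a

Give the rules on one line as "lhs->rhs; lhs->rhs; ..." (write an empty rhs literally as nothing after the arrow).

aaa->b; aba->b; ba->; bb->a

  | baaababbb => aababbb => abbbb => aabb => aaa => b
  | aabaaabbb => abaabbb => babbb => bbb => ab
  | abaa => ba => ε
  | bbab => aab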